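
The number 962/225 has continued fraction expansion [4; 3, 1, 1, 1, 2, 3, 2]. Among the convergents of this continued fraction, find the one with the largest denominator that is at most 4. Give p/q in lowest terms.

List convergents until the denominator exceeds the bound:
a_0 = 4: 4/1  (≤ bound)
a_1 = 3: 13/3  (≤ bound)
a_2 = 1: 17/4  (≤ bound)
a_3 = 1: 30/7  (> 4, stop)

17/4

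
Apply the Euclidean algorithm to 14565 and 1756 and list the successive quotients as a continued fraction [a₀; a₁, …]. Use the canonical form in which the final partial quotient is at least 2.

[8; 3, 2, 1, 1, 10, 1, 8]

14565 ÷ 1756 → quotient 8, remainder 517
1756 ÷ 517 → quotient 3, remainder 205
517 ÷ 205 → quotient 2, remainder 107
205 ÷ 107 → quotient 1, remainder 98
107 ÷ 98 → quotient 1, remainder 9
98 ÷ 9 → quotient 10, remainder 8
9 ÷ 8 → quotient 1, remainder 1
8 ÷ 1 → quotient 8, remainder 0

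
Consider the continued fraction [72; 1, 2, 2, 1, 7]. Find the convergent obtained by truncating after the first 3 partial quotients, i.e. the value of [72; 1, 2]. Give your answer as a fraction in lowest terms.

218/3

Work from the innermost term outward:
Start with 2.
1 + 1/(2/1) = 1 + 1/2 = 3/2
72 + 1/(3/2) = 72 + 2/3 = 218/3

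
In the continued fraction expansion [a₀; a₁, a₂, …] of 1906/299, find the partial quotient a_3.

2

⌊1906/299⌋ = 6, remainder 112
⌊299/112⌋ = 2, remainder 75
⌊112/75⌋ = 1, remainder 37
⌊75/37⌋ = 2, remainder 1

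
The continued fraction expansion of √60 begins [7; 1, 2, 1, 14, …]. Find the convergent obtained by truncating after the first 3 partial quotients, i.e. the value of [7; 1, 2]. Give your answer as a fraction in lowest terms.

Compute successive convergents:
a_0 = 7: 7/1
a_1 = 1: 8/1
a_2 = 2: 23/3

23/3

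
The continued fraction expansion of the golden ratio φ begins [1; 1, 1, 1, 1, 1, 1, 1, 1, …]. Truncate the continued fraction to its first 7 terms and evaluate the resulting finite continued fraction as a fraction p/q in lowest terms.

Use the convergent recurrence hₖ = aₖ·hₖ₋₁ + hₖ₋₂ (and likewise for the denominators kₖ):
a_0 = 1: 1/1
a_1 = 1: 2/1
a_2 = 1: 3/2
a_3 = 1: 5/3
a_4 = 1: 8/5
a_5 = 1: 13/8
a_6 = 1: 21/13

21/13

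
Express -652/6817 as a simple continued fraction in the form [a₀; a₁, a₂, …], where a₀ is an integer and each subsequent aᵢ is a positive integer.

[-1; 1, 9, 2, 5, 8, 3, 2]

Apply division with remainder until the remainder is 0:
⌊-652/6817⌋ = -1, remainder 6165
⌊6817/6165⌋ = 1, remainder 652
⌊6165/652⌋ = 9, remainder 297
⌊652/297⌋ = 2, remainder 58
⌊297/58⌋ = 5, remainder 7
⌊58/7⌋ = 8, remainder 2
⌊7/2⌋ = 3, remainder 1
⌊2/1⌋ = 2, remainder 0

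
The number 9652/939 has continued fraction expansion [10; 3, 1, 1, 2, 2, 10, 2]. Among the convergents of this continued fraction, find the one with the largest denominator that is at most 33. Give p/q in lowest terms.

List convergents until the denominator exceeds the bound:
a_0 = 10: 10/1  (≤ bound)
a_1 = 3: 31/3  (≤ bound)
a_2 = 1: 41/4  (≤ bound)
a_3 = 1: 72/7  (≤ bound)
a_4 = 2: 185/18  (≤ bound)
a_5 = 2: 442/43  (> 33, stop)

185/18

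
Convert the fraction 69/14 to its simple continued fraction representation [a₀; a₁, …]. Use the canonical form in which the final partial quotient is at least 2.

⌊69/14⌋ = 4, remainder 13
⌊14/13⌋ = 1, remainder 1
⌊13/1⌋ = 13, remainder 0

[4; 1, 13]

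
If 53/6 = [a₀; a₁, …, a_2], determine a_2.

5

Apply division with remainder until the remainder is 0:
⌊53/6⌋ = 8, remainder 5
⌊6/5⌋ = 1, remainder 1
⌊5/1⌋ = 5, remainder 0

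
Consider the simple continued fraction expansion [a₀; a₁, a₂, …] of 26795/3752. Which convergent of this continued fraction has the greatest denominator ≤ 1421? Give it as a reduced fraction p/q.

4592/643

List convergents until the denominator exceeds the bound:
a_0 = 7: 7/1  (≤ bound)
a_1 = 7: 50/7  (≤ bound)
a_2 = 15: 757/106  (≤ bound)
a_3 = 5: 3835/537  (≤ bound)
a_4 = 1: 4592/643  (≤ bound)
a_5 = 5: 26795/3752  (> 1421, stop)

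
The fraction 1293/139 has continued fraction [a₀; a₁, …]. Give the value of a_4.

3

Run the Euclidean algorithm, recording each quotient:
1293 ÷ 139 → quotient 9, remainder 42
139 ÷ 42 → quotient 3, remainder 13
42 ÷ 13 → quotient 3, remainder 3
13 ÷ 3 → quotient 4, remainder 1
3 ÷ 1 → quotient 3, remainder 0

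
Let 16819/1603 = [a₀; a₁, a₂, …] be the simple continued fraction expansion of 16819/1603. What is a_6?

⌊16819/1603⌋ = 10, remainder 789
⌊1603/789⌋ = 2, remainder 25
⌊789/25⌋ = 31, remainder 14
⌊25/14⌋ = 1, remainder 11
⌊14/11⌋ = 1, remainder 3
⌊11/3⌋ = 3, remainder 2
⌊3/2⌋ = 1, remainder 1

1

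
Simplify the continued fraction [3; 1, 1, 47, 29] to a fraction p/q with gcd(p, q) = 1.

a_0 = 3: 3/1
a_1 = 1: 4/1
a_2 = 1: 7/2
a_3 = 47: 333/95
a_4 = 29: 9664/2757

9664/2757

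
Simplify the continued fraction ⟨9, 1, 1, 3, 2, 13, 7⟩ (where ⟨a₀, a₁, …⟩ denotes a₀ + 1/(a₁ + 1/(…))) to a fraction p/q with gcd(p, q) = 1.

14545/1521

a_0 = 9: 9/1
a_1 = 1: 10/1
a_2 = 1: 19/2
a_3 = 3: 67/7
a_4 = 2: 153/16
a_5 = 13: 2056/215
a_6 = 7: 14545/1521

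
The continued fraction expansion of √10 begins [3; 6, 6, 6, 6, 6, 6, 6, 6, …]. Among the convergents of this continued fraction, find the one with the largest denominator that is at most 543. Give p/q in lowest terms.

721/228

a_0 = 3: 3/1  (≤ bound)
a_1 = 6: 19/6  (≤ bound)
a_2 = 6: 117/37  (≤ bound)
a_3 = 6: 721/228  (≤ bound)
a_4 = 6: 4443/1405  (> 543, stop)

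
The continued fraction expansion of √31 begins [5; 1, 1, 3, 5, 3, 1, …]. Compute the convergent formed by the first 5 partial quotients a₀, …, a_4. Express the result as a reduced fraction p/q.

Start with 5.
3 + 1/(5/1) = 3 + 1/5 = 16/5
1 + 1/(16/5) = 1 + 5/16 = 21/16
1 + 1/(21/16) = 1 + 16/21 = 37/21
5 + 1/(37/21) = 5 + 21/37 = 206/37

206/37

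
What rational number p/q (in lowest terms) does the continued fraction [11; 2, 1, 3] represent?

125/11

a_0 = 11: 11/1
a_1 = 2: 23/2
a_2 = 1: 34/3
a_3 = 3: 125/11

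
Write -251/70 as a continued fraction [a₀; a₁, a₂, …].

-251 ÷ 70 → quotient -4, remainder 29
70 ÷ 29 → quotient 2, remainder 12
29 ÷ 12 → quotient 2, remainder 5
12 ÷ 5 → quotient 2, remainder 2
5 ÷ 2 → quotient 2, remainder 1
2 ÷ 1 → quotient 2, remainder 0

[-4; 2, 2, 2, 2, 2]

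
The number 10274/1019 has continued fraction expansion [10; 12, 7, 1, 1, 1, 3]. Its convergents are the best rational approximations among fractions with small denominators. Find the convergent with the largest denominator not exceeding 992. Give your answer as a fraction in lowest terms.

List convergents until the denominator exceeds the bound:
a_0 = 10: 10/1  (≤ bound)
a_1 = 12: 121/12  (≤ bound)
a_2 = 7: 857/85  (≤ bound)
a_3 = 1: 978/97  (≤ bound)
a_4 = 1: 1835/182  (≤ bound)
a_5 = 1: 2813/279  (≤ bound)
a_6 = 3: 10274/1019  (> 992, stop)

2813/279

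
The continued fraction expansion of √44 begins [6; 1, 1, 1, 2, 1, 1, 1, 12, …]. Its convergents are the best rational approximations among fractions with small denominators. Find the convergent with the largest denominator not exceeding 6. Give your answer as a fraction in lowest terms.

List convergents until the denominator exceeds the bound:
a_0 = 6: 6/1  (≤ bound)
a_1 = 1: 7/1  (≤ bound)
a_2 = 1: 13/2  (≤ bound)
a_3 = 1: 20/3  (≤ bound)
a_4 = 2: 53/8  (> 6, stop)

20/3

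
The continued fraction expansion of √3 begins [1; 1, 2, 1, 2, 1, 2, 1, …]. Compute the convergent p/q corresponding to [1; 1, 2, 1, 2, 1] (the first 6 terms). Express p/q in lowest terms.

Start with 1.
2 + 1/(1/1) = 2 + 1/1 = 3/1
1 + 1/(3/1) = 1 + 1/3 = 4/3
2 + 1/(4/3) = 2 + 3/4 = 11/4
1 + 1/(11/4) = 1 + 4/11 = 15/11
1 + 1/(15/11) = 1 + 11/15 = 26/15

26/15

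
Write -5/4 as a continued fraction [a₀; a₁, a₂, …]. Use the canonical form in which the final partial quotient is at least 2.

Repeatedly divide and take the remainder:
⌊-5/4⌋ = -2, remainder 3
⌊4/3⌋ = 1, remainder 1
⌊3/1⌋ = 3, remainder 0

[-2; 1, 3]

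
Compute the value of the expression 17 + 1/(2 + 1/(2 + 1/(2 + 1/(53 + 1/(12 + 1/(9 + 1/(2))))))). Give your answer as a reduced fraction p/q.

Start with 2.
9 + 1/(2/1) = 9 + 1/2 = 19/2
12 + 1/(19/2) = 12 + 2/19 = 230/19
53 + 1/(230/19) = 53 + 19/230 = 12209/230
2 + 1/(12209/230) = 2 + 230/12209 = 24648/12209
2 + 1/(24648/12209) = 2 + 12209/24648 = 61505/24648
2 + 1/(61505/24648) = 2 + 24648/61505 = 147658/61505
17 + 1/(147658/61505) = 17 + 61505/147658 = 2571691/147658

2571691/147658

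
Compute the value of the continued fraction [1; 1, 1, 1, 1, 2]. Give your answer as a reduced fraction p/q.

Start with 2.
1 + 1/(2/1) = 1 + 1/2 = 3/2
1 + 1/(3/2) = 1 + 2/3 = 5/3
1 + 1/(5/3) = 1 + 3/5 = 8/5
1 + 1/(8/5) = 1 + 5/8 = 13/8
1 + 1/(13/8) = 1 + 8/13 = 21/13

21/13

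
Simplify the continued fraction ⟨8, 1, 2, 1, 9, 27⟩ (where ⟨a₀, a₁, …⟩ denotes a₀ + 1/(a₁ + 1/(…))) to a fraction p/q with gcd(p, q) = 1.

9242/1057

a_0 = 8: 8/1
a_1 = 1: 9/1
a_2 = 2: 26/3
a_3 = 1: 35/4
a_4 = 9: 341/39
a_5 = 27: 9242/1057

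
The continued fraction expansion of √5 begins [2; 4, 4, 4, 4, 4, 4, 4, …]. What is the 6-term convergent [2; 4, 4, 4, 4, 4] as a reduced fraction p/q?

Start with 4.
4 + 1/(4/1) = 4 + 1/4 = 17/4
4 + 1/(17/4) = 4 + 4/17 = 72/17
4 + 1/(72/17) = 4 + 17/72 = 305/72
4 + 1/(305/72) = 4 + 72/305 = 1292/305
2 + 1/(1292/305) = 2 + 305/1292 = 2889/1292

2889/1292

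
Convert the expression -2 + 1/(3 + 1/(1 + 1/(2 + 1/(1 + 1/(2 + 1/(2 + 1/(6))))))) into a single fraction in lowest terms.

-1079/623

Work from the innermost term outward:
Start with 6.
2 + 1/(6/1) = 2 + 1/6 = 13/6
2 + 1/(13/6) = 2 + 6/13 = 32/13
1 + 1/(32/13) = 1 + 13/32 = 45/32
2 + 1/(45/32) = 2 + 32/45 = 122/45
1 + 1/(122/45) = 1 + 45/122 = 167/122
3 + 1/(167/122) = 3 + 122/167 = 623/167
-2 + 1/(623/167) = -2 + 167/623 = -1079/623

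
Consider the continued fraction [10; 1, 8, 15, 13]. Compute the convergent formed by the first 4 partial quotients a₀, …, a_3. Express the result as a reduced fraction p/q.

a_0 = 10: 10/1
a_1 = 1: 11/1
a_2 = 8: 98/9
a_3 = 15: 1481/136

1481/136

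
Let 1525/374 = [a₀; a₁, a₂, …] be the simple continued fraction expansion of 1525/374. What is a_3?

8

Apply division with remainder until the remainder is 0:
1525 ÷ 374 → quotient 4, remainder 29
374 ÷ 29 → quotient 12, remainder 26
29 ÷ 26 → quotient 1, remainder 3
26 ÷ 3 → quotient 8, remainder 2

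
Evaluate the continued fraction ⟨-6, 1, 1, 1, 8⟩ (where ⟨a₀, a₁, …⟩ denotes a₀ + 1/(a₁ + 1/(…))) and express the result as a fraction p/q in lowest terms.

-139/26

a_0 = -6: -6/1
a_1 = 1: -5/1
a_2 = 1: -11/2
a_3 = 1: -16/3
a_4 = 8: -139/26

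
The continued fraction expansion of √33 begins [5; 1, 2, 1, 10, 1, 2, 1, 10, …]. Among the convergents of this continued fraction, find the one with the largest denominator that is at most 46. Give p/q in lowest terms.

247/43

List convergents until the denominator exceeds the bound:
a_0 = 5: 5/1  (≤ bound)
a_1 = 1: 6/1  (≤ bound)
a_2 = 2: 17/3  (≤ bound)
a_3 = 1: 23/4  (≤ bound)
a_4 = 10: 247/43  (≤ bound)
a_5 = 1: 270/47  (> 46, stop)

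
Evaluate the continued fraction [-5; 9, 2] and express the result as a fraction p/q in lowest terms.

Start with 2.
9 + 1/(2/1) = 9 + 1/2 = 19/2
-5 + 1/(19/2) = -5 + 2/19 = -93/19

-93/19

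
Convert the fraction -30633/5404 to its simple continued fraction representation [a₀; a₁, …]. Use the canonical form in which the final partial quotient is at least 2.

[-6; 3, 57, 1, 3, 2, 3]

Repeatedly divide and take the remainder:
-30633 ÷ 5404 → quotient -6, remainder 1791
5404 ÷ 1791 → quotient 3, remainder 31
1791 ÷ 31 → quotient 57, remainder 24
31 ÷ 24 → quotient 1, remainder 7
24 ÷ 7 → quotient 3, remainder 3
7 ÷ 3 → quotient 2, remainder 1
3 ÷ 1 → quotient 3, remainder 0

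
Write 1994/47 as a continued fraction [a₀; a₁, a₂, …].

⌊1994/47⌋ = 42, remainder 20
⌊47/20⌋ = 2, remainder 7
⌊20/7⌋ = 2, remainder 6
⌊7/6⌋ = 1, remainder 1
⌊6/1⌋ = 6, remainder 0

[42; 2, 2, 1, 6]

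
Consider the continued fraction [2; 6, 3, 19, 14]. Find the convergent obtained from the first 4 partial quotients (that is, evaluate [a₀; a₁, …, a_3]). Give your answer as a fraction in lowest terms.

792/367

Start with 19.
3 + 1/(19/1) = 3 + 1/19 = 58/19
6 + 1/(58/19) = 6 + 19/58 = 367/58
2 + 1/(367/58) = 2 + 58/367 = 792/367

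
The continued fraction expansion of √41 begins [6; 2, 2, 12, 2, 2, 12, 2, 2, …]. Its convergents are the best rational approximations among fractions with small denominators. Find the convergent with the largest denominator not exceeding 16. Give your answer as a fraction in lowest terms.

32/5

a_0 = 6: 6/1  (≤ bound)
a_1 = 2: 13/2  (≤ bound)
a_2 = 2: 32/5  (≤ bound)
a_3 = 12: 397/62  (> 16, stop)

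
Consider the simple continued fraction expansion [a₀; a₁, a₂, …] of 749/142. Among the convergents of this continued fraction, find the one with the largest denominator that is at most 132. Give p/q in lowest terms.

List convergents until the denominator exceeds the bound:
a_0 = 5: 5/1  (≤ bound)
a_1 = 3: 16/3  (≤ bound)
a_2 = 1: 21/4  (≤ bound)
a_3 = 1: 37/7  (≤ bound)
a_4 = 1: 58/11  (≤ bound)
a_5 = 3: 211/40  (≤ bound)
a_6 = 1: 269/51  (≤ bound)
a_7 = 2: 749/142  (> 132, stop)

269/51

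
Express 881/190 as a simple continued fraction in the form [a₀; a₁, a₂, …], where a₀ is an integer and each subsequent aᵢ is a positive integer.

Run the Euclidean algorithm, recording each quotient:
881 = 4·190 + 121, so a_0 = 4
190 = 1·121 + 69, so a_1 = 1
121 = 1·69 + 52, so a_2 = 1
69 = 1·52 + 17, so a_3 = 1
52 = 3·17 + 1, so a_4 = 3
17 = 17·1 + 0, so a_5 = 17

[4; 1, 1, 1, 3, 17]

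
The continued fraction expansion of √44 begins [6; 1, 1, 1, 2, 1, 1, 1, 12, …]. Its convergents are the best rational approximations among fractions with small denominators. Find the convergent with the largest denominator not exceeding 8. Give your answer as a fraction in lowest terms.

53/8

a_0 = 6: 6/1  (≤ bound)
a_1 = 1: 7/1  (≤ bound)
a_2 = 1: 13/2  (≤ bound)
a_3 = 1: 20/3  (≤ bound)
a_4 = 2: 53/8  (≤ bound)
a_5 = 1: 73/11  (> 8, stop)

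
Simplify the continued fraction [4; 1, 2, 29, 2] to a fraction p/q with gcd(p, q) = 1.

Compute successive convergents:
a_0 = 4: 4/1
a_1 = 1: 5/1
a_2 = 2: 14/3
a_3 = 29: 411/88
a_4 = 2: 836/179

836/179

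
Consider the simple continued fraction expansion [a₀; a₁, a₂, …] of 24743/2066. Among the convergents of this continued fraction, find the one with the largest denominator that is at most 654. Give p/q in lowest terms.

a_0 = 11: 11/1  (≤ bound)
a_1 = 1: 12/1  (≤ bound)
a_2 = 41: 503/42  (≤ bound)
a_3 = 6: 3030/253  (≤ bound)
a_4 = 8: 24743/2066  (> 654, stop)

3030/253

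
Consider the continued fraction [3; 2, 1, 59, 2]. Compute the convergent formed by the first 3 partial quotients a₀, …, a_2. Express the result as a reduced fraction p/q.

10/3

Start with 1.
2 + 1/(1/1) = 2 + 1/1 = 3/1
3 + 1/(3/1) = 3 + 1/3 = 10/3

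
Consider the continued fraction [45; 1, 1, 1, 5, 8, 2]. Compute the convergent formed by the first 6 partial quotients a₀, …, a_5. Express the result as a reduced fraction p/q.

6345/139

Build up convergents one term at a time:
a_0 = 45: 45/1
a_1 = 1: 46/1
a_2 = 1: 91/2
a_3 = 1: 137/3
a_4 = 5: 776/17
a_5 = 8: 6345/139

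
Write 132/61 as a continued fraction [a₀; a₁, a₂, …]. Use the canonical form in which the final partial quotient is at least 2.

[2; 6, 10]

132 ÷ 61 → quotient 2, remainder 10
61 ÷ 10 → quotient 6, remainder 1
10 ÷ 1 → quotient 10, remainder 0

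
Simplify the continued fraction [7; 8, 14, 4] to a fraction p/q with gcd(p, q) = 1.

Collapse the nested fraction from the inside out:
Start with 4.
14 + 1/(4/1) = 14 + 1/4 = 57/4
8 + 1/(57/4) = 8 + 4/57 = 460/57
7 + 1/(460/57) = 7 + 57/460 = 3277/460

3277/460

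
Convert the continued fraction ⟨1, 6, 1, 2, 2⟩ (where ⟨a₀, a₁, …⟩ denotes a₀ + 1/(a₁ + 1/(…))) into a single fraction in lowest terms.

Compute successive convergents:
a_0 = 1: 1/1
a_1 = 6: 7/6
a_2 = 1: 8/7
a_3 = 2: 23/20
a_4 = 2: 54/47

54/47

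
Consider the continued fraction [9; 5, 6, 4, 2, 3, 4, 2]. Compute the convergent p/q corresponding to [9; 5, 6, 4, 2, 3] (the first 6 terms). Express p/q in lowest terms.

9157/996

Collapse the nested fraction from the inside out:
Start with 3.
2 + 1/(3/1) = 2 + 1/3 = 7/3
4 + 1/(7/3) = 4 + 3/7 = 31/7
6 + 1/(31/7) = 6 + 7/31 = 193/31
5 + 1/(193/31) = 5 + 31/193 = 996/193
9 + 1/(996/193) = 9 + 193/996 = 9157/996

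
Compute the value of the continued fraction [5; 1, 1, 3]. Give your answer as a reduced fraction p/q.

Build up convergents one term at a time:
a_0 = 5: 5/1
a_1 = 1: 6/1
a_2 = 1: 11/2
a_3 = 3: 39/7

39/7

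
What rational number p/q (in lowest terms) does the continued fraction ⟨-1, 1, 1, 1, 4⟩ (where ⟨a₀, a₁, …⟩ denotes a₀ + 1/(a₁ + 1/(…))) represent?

a_0 = -1: -1/1
a_1 = 1: 0/1
a_2 = 1: -1/2
a_3 = 1: -1/3
a_4 = 4: -5/14

-5/14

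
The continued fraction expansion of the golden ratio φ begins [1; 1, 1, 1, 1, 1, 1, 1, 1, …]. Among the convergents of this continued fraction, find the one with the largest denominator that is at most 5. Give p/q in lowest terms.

8/5

List convergents until the denominator exceeds the bound:
a_0 = 1: 1/1  (≤ bound)
a_1 = 1: 2/1  (≤ bound)
a_2 = 1: 3/2  (≤ bound)
a_3 = 1: 5/3  (≤ bound)
a_4 = 1: 8/5  (≤ bound)
a_5 = 1: 13/8  (> 5, stop)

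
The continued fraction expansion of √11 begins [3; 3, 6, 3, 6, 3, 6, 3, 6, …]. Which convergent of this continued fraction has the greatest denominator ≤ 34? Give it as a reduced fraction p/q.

63/19

List convergents until the denominator exceeds the bound:
a_0 = 3: 3/1  (≤ bound)
a_1 = 3: 10/3  (≤ bound)
a_2 = 6: 63/19  (≤ bound)
a_3 = 3: 199/60  (> 34, stop)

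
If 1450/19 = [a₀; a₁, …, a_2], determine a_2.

6

⌊1450/19⌋ = 76, remainder 6
⌊19/6⌋ = 3, remainder 1
⌊6/1⌋ = 6, remainder 0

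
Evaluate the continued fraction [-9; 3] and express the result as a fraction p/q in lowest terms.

-26/3

Build up convergents one term at a time:
a_0 = -9: -9/1
a_1 = 3: -26/3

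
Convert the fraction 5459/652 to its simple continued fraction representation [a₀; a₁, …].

[8; 2, 1, 2, 6, 2, 2, 2]

Repeatedly divide and take the remainder:
5459 = 8·652 + 243, so a_0 = 8
652 = 2·243 + 166, so a_1 = 2
243 = 1·166 + 77, so a_2 = 1
166 = 2·77 + 12, so a_3 = 2
77 = 6·12 + 5, so a_4 = 6
12 = 2·5 + 2, so a_5 = 2
5 = 2·2 + 1, so a_6 = 2
2 = 2·1 + 0, so a_7 = 2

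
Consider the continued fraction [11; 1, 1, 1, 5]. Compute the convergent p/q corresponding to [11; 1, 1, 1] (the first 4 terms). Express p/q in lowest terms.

35/3

a_0 = 11: 11/1
a_1 = 1: 12/1
a_2 = 1: 23/2
a_3 = 1: 35/3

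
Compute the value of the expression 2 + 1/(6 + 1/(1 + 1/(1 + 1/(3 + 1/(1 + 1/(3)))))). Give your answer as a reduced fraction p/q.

Start with 3.
1 + 1/(3/1) = 1 + 1/3 = 4/3
3 + 1/(4/3) = 3 + 3/4 = 15/4
1 + 1/(15/4) = 1 + 4/15 = 19/15
1 + 1/(19/15) = 1 + 15/19 = 34/19
6 + 1/(34/19) = 6 + 19/34 = 223/34
2 + 1/(223/34) = 2 + 34/223 = 480/223

480/223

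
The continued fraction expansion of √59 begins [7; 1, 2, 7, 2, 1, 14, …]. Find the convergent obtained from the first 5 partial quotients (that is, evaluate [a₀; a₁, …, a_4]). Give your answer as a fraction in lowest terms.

Use the convergent recurrence hₖ = aₖ·hₖ₋₁ + hₖ₋₂ (and likewise for the denominators kₖ):
a_0 = 7: 7/1
a_1 = 1: 8/1
a_2 = 2: 23/3
a_3 = 7: 169/22
a_4 = 2: 361/47

361/47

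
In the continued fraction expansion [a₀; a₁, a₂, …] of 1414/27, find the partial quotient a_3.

Apply division with remainder until the remainder is 0:
1414 = 52·27 + 10, so a_0 = 52
27 = 2·10 + 7, so a_1 = 2
10 = 1·7 + 3, so a_2 = 1
7 = 2·3 + 1, so a_3 = 2

2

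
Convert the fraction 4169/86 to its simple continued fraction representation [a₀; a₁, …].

[48; 2, 10, 4]

Run the Euclidean algorithm, recording each quotient:
⌊4169/86⌋ = 48, remainder 41
⌊86/41⌋ = 2, remainder 4
⌊41/4⌋ = 10, remainder 1
⌊4/1⌋ = 4, remainder 0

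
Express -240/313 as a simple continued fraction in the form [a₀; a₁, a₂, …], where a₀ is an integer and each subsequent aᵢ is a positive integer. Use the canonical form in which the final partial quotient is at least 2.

Apply division with remainder until the remainder is 0:
-240 = -1·313 + 73, so a_0 = -1
313 = 4·73 + 21, so a_1 = 4
73 = 3·21 + 10, so a_2 = 3
21 = 2·10 + 1, so a_3 = 2
10 = 10·1 + 0, so a_4 = 10

[-1; 4, 3, 2, 10]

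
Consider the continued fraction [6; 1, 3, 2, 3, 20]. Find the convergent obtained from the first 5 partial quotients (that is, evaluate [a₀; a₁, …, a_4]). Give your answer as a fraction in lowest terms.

Compute successive convergents:
a_0 = 6: 6/1
a_1 = 1: 7/1
a_2 = 3: 27/4
a_3 = 2: 61/9
a_4 = 3: 210/31

210/31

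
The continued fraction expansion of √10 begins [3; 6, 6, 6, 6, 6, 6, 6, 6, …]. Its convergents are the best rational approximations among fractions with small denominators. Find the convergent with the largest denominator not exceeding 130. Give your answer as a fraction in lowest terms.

List convergents until the denominator exceeds the bound:
a_0 = 3: 3/1  (≤ bound)
a_1 = 6: 19/6  (≤ bound)
a_2 = 6: 117/37  (≤ bound)
a_3 = 6: 721/228  (> 130, stop)

117/37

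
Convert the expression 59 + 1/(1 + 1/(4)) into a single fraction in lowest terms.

a_0 = 59: 59/1
a_1 = 1: 60/1
a_2 = 4: 299/5

299/5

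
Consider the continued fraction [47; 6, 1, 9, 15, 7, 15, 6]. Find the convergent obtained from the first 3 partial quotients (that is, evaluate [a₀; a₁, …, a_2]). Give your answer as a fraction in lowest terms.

Start with 1.
6 + 1/(1/1) = 6 + 1/1 = 7/1
47 + 1/(7/1) = 47 + 1/7 = 330/7

330/7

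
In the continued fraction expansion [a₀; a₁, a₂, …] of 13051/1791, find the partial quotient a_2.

13051 = 7·1791 + 514, so a_0 = 7
1791 = 3·514 + 249, so a_1 = 3
514 = 2·249 + 16, so a_2 = 2

2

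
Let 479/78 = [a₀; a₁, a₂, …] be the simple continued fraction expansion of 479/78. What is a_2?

479 ÷ 78 → quotient 6, remainder 11
78 ÷ 11 → quotient 7, remainder 1
11 ÷ 1 → quotient 11, remainder 0

11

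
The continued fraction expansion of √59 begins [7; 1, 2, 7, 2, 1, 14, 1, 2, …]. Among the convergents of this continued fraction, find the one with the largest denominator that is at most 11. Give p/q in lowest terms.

23/3

List convergents until the denominator exceeds the bound:
a_0 = 7: 7/1  (≤ bound)
a_1 = 1: 8/1  (≤ bound)
a_2 = 2: 23/3  (≤ bound)
a_3 = 7: 169/22  (> 11, stop)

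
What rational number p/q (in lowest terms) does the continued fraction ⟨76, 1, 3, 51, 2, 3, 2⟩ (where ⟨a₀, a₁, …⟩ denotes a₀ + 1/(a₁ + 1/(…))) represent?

253893/3308

Start with 2.
3 + 1/(2/1) = 3 + 1/2 = 7/2
2 + 1/(7/2) = 2 + 2/7 = 16/7
51 + 1/(16/7) = 51 + 7/16 = 823/16
3 + 1/(823/16) = 3 + 16/823 = 2485/823
1 + 1/(2485/823) = 1 + 823/2485 = 3308/2485
76 + 1/(3308/2485) = 76 + 2485/3308 = 253893/3308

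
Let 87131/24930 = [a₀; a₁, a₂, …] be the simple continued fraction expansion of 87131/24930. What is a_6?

1

Run the Euclidean algorithm, recording each quotient:
87131 = 3·24930 + 12341, so a_0 = 3
24930 = 2·12341 + 248, so a_1 = 2
12341 = 49·248 + 189, so a_2 = 49
248 = 1·189 + 59, so a_3 = 1
189 = 3·59 + 12, so a_4 = 3
59 = 4·12 + 11, so a_5 = 4
12 = 1·11 + 1, so a_6 = 1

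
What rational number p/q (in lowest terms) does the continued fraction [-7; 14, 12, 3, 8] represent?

Use the convergent recurrence hₖ = aₖ·hₖ₋₁ + hₖ₋₂ (and likewise for the denominators kₖ):
a_0 = -7: -7/1
a_1 = 14: -97/14
a_2 = 12: -1171/169
a_3 = 3: -3610/521
a_4 = 8: -30051/4337

-30051/4337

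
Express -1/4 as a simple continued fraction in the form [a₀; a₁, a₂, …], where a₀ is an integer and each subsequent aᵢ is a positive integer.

[-1; 1, 3]

Repeatedly divide and take the remainder:
-1 = -1·4 + 3, so a_0 = -1
4 = 1·3 + 1, so a_1 = 1
3 = 3·1 + 0, so a_2 = 3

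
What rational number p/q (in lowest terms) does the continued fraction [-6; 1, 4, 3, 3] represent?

-275/53

Start with 3.
3 + 1/(3/1) = 3 + 1/3 = 10/3
4 + 1/(10/3) = 4 + 3/10 = 43/10
1 + 1/(43/10) = 1 + 10/43 = 53/43
-6 + 1/(53/43) = -6 + 43/53 = -275/53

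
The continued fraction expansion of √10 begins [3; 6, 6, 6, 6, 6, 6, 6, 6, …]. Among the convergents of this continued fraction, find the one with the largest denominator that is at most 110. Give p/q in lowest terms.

117/37

List convergents until the denominator exceeds the bound:
a_0 = 3: 3/1  (≤ bound)
a_1 = 6: 19/6  (≤ bound)
a_2 = 6: 117/37  (≤ bound)
a_3 = 6: 721/228  (> 110, stop)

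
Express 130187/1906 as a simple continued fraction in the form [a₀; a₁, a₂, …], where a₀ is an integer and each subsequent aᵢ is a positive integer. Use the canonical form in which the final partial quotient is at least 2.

[68; 3, 3, 2, 2, 1, 7, 3]

130187 ÷ 1906 → quotient 68, remainder 579
1906 ÷ 579 → quotient 3, remainder 169
579 ÷ 169 → quotient 3, remainder 72
169 ÷ 72 → quotient 2, remainder 25
72 ÷ 25 → quotient 2, remainder 22
25 ÷ 22 → quotient 1, remainder 3
22 ÷ 3 → quotient 7, remainder 1
3 ÷ 1 → quotient 3, remainder 0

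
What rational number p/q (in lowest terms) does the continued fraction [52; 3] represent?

a_0 = 52: 52/1
a_1 = 3: 157/3

157/3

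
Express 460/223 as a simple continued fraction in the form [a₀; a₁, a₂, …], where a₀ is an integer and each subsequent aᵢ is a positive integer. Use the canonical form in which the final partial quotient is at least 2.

⌊460/223⌋ = 2, remainder 14
⌊223/14⌋ = 15, remainder 13
⌊14/13⌋ = 1, remainder 1
⌊13/1⌋ = 13, remainder 0

[2; 15, 1, 13]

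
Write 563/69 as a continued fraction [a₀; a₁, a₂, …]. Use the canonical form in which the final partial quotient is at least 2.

[8; 6, 3, 1, 2]

Run the Euclidean algorithm, recording each quotient:
⌊563/69⌋ = 8, remainder 11
⌊69/11⌋ = 6, remainder 3
⌊11/3⌋ = 3, remainder 2
⌊3/2⌋ = 1, remainder 1
⌊2/1⌋ = 2, remainder 0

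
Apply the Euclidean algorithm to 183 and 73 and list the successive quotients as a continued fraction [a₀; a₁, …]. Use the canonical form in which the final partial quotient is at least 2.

[2; 1, 1, 36]

Run the Euclidean algorithm, recording each quotient:
183 ÷ 73 → quotient 2, remainder 37
73 ÷ 37 → quotient 1, remainder 36
37 ÷ 36 → quotient 1, remainder 1
36 ÷ 1 → quotient 36, remainder 0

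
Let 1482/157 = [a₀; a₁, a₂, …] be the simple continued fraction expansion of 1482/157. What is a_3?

1

Apply division with remainder until the remainder is 0:
1482 ÷ 157 → quotient 9, remainder 69
157 ÷ 69 → quotient 2, remainder 19
69 ÷ 19 → quotient 3, remainder 12
19 ÷ 12 → quotient 1, remainder 7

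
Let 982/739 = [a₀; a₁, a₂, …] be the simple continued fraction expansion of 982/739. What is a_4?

⌊982/739⌋ = 1, remainder 243
⌊739/243⌋ = 3, remainder 10
⌊243/10⌋ = 24, remainder 3
⌊10/3⌋ = 3, remainder 1
⌊3/1⌋ = 3, remainder 0

3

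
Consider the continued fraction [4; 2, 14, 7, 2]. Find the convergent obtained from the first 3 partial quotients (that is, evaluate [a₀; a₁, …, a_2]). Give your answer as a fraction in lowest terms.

130/29

Starting at the tail and folding back:
Start with 14.
2 + 1/(14/1) = 2 + 1/14 = 29/14
4 + 1/(29/14) = 4 + 14/29 = 130/29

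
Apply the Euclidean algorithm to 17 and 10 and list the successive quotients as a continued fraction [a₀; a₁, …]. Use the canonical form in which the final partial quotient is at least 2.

17 ÷ 10 → quotient 1, remainder 7
10 ÷ 7 → quotient 1, remainder 3
7 ÷ 3 → quotient 2, remainder 1
3 ÷ 1 → quotient 3, remainder 0

[1; 1, 2, 3]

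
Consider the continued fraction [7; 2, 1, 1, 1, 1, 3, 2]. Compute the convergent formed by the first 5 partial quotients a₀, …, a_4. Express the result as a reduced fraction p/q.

Start with 1.
1 + 1/(1/1) = 1 + 1/1 = 2/1
1 + 1/(2/1) = 1 + 1/2 = 3/2
2 + 1/(3/2) = 2 + 2/3 = 8/3
7 + 1/(8/3) = 7 + 3/8 = 59/8

59/8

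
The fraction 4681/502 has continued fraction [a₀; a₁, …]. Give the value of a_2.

12

⌊4681/502⌋ = 9, remainder 163
⌊502/163⌋ = 3, remainder 13
⌊163/13⌋ = 12, remainder 7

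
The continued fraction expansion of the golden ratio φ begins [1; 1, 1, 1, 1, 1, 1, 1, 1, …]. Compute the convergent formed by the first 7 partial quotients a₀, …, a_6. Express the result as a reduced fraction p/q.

21/13

a_0 = 1: 1/1
a_1 = 1: 2/1
a_2 = 1: 3/2
a_3 = 1: 5/3
a_4 = 1: 8/5
a_5 = 1: 13/8
a_6 = 1: 21/13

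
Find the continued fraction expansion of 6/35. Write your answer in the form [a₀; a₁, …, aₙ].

Run the Euclidean algorithm, recording each quotient:
6 = 0·35 + 6, so a_0 = 0
35 = 5·6 + 5, so a_1 = 5
6 = 1·5 + 1, so a_2 = 1
5 = 5·1 + 0, so a_3 = 5

[0; 5, 1, 5]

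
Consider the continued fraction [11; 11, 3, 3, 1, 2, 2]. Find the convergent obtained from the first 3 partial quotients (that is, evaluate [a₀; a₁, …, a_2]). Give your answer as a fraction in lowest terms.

377/34

Use the convergent recurrence hₖ = aₖ·hₖ₋₁ + hₖ₋₂ (and likewise for the denominators kₖ):
a_0 = 11: 11/1
a_1 = 11: 122/11
a_2 = 3: 377/34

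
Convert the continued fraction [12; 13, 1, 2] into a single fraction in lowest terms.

Start with 2.
1 + 1/(2/1) = 1 + 1/2 = 3/2
13 + 1/(3/2) = 13 + 2/3 = 41/3
12 + 1/(41/3) = 12 + 3/41 = 495/41

495/41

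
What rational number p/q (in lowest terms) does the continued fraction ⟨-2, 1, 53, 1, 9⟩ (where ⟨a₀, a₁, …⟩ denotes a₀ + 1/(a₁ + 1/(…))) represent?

Start with 9.
1 + 1/(9/1) = 1 + 1/9 = 10/9
53 + 1/(10/9) = 53 + 9/10 = 539/10
1 + 1/(539/10) = 1 + 10/539 = 549/539
-2 + 1/(549/539) = -2 + 539/549 = -559/549

-559/549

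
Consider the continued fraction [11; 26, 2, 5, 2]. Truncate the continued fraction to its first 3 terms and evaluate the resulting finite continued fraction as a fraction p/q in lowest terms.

Starting at the tail and folding back:
Start with 2.
26 + 1/(2/1) = 26 + 1/2 = 53/2
11 + 1/(53/2) = 11 + 2/53 = 585/53

585/53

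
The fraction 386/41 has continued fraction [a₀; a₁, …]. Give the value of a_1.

⌊386/41⌋ = 9, remainder 17
⌊41/17⌋ = 2, remainder 7

2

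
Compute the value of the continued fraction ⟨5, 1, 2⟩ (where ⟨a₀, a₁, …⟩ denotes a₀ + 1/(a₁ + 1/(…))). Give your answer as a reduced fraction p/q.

17/3

a_0 = 5: 5/1
a_1 = 1: 6/1
a_2 = 2: 17/3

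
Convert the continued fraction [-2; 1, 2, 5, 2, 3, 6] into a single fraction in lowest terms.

-1000/761

Work from the innermost term outward:
Start with 6.
3 + 1/(6/1) = 3 + 1/6 = 19/6
2 + 1/(19/6) = 2 + 6/19 = 44/19
5 + 1/(44/19) = 5 + 19/44 = 239/44
2 + 1/(239/44) = 2 + 44/239 = 522/239
1 + 1/(522/239) = 1 + 239/522 = 761/522
-2 + 1/(761/522) = -2 + 522/761 = -1000/761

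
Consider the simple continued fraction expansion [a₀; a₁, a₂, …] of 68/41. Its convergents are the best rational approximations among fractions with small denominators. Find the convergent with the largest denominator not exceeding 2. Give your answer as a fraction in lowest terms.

List convergents until the denominator exceeds the bound:
a_0 = 1: 1/1  (≤ bound)
a_1 = 1: 2/1  (≤ bound)
a_2 = 1: 3/2  (≤ bound)
a_3 = 1: 5/3  (> 2, stop)

3/2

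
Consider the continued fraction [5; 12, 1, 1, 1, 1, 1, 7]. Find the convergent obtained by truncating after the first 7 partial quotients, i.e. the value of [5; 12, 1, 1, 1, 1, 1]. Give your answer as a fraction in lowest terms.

513/101

Start with 1.
1 + 1/(1/1) = 1 + 1/1 = 2/1
1 + 1/(2/1) = 1 + 1/2 = 3/2
1 + 1/(3/2) = 1 + 2/3 = 5/3
1 + 1/(5/3) = 1 + 3/5 = 8/5
12 + 1/(8/5) = 12 + 5/8 = 101/8
5 + 1/(101/8) = 5 + 8/101 = 513/101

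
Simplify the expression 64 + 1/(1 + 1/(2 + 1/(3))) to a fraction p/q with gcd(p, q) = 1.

647/10

Build up convergents one term at a time:
a_0 = 64: 64/1
a_1 = 1: 65/1
a_2 = 2: 194/3
a_3 = 3: 647/10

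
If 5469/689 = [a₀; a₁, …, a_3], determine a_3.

43

5469 = 7·689 + 646, so a_0 = 7
689 = 1·646 + 43, so a_1 = 1
646 = 15·43 + 1, so a_2 = 15
43 = 43·1 + 0, so a_3 = 43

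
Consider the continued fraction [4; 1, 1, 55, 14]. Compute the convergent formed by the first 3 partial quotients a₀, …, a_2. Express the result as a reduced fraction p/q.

Compute successive convergents:
a_0 = 4: 4/1
a_1 = 1: 5/1
a_2 = 1: 9/2

9/2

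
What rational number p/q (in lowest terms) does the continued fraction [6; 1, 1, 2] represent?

a_0 = 6: 6/1
a_1 = 1: 7/1
a_2 = 1: 13/2
a_3 = 2: 33/5

33/5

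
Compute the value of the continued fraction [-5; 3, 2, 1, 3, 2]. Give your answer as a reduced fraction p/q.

-395/84

Start with 2.
3 + 1/(2/1) = 3 + 1/2 = 7/2
1 + 1/(7/2) = 1 + 2/7 = 9/7
2 + 1/(9/7) = 2 + 7/9 = 25/9
3 + 1/(25/9) = 3 + 9/25 = 84/25
-5 + 1/(84/25) = -5 + 25/84 = -395/84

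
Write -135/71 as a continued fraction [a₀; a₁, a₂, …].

-135 ÷ 71 → quotient -2, remainder 7
71 ÷ 7 → quotient 10, remainder 1
7 ÷ 1 → quotient 7, remainder 0

[-2; 10, 7]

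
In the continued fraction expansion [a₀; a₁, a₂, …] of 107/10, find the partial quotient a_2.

107 ÷ 10 → quotient 10, remainder 7
10 ÷ 7 → quotient 1, remainder 3
7 ÷ 3 → quotient 2, remainder 1

2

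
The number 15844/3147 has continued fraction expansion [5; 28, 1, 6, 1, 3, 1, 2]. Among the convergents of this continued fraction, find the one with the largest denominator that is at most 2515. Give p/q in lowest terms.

a_0 = 5: 5/1  (≤ bound)
a_1 = 28: 141/28  (≤ bound)
a_2 = 1: 146/29  (≤ bound)
a_3 = 6: 1017/202  (≤ bound)
a_4 = 1: 1163/231  (≤ bound)
a_5 = 3: 4506/895  (≤ bound)
a_6 = 1: 5669/1126  (≤ bound)
a_7 = 2: 15844/3147  (> 2515, stop)

5669/1126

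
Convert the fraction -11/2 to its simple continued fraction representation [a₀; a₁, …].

-11 ÷ 2 → quotient -6, remainder 1
2 ÷ 1 → quotient 2, remainder 0

[-6; 2]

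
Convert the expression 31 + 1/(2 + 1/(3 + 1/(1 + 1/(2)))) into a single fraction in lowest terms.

Start with 2.
1 + 1/(2/1) = 1 + 1/2 = 3/2
3 + 1/(3/2) = 3 + 2/3 = 11/3
2 + 1/(11/3) = 2 + 3/11 = 25/11
31 + 1/(25/11) = 31 + 11/25 = 786/25

786/25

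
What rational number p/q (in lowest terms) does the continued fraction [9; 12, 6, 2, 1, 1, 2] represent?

Collapse the nested fraction from the inside out:
Start with 2.
1 + 1/(2/1) = 1 + 1/2 = 3/2
1 + 1/(3/2) = 1 + 2/3 = 5/3
2 + 1/(5/3) = 2 + 3/5 = 13/5
6 + 1/(13/5) = 6 + 5/13 = 83/13
12 + 1/(83/13) = 12 + 13/83 = 1009/83
9 + 1/(1009/83) = 9 + 83/1009 = 9164/1009

9164/1009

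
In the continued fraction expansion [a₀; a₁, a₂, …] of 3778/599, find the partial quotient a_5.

1

⌊3778/599⌋ = 6, remainder 184
⌊599/184⌋ = 3, remainder 47
⌊184/47⌋ = 3, remainder 43
⌊47/43⌋ = 1, remainder 4
⌊43/4⌋ = 10, remainder 3
⌊4/3⌋ = 1, remainder 1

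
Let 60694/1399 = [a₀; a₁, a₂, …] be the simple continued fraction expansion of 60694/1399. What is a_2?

1

Run the Euclidean algorithm, recording each quotient:
⌊60694/1399⌋ = 43, remainder 537
⌊1399/537⌋ = 2, remainder 325
⌊537/325⌋ = 1, remainder 212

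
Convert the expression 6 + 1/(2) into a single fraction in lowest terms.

Start with 2.
6 + 1/(2/1) = 6 + 1/2 = 13/2

13/2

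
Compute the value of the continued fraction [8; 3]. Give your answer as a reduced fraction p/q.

a_0 = 8: 8/1
a_1 = 3: 25/3

25/3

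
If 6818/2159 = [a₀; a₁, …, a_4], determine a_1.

6818 ÷ 2159 → quotient 3, remainder 341
2159 ÷ 341 → quotient 6, remainder 113

6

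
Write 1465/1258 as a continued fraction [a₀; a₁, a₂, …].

1465 = 1·1258 + 207, so a_0 = 1
1258 = 6·207 + 16, so a_1 = 6
207 = 12·16 + 15, so a_2 = 12
16 = 1·15 + 1, so a_3 = 1
15 = 15·1 + 0, so a_4 = 15

[1; 6, 12, 1, 15]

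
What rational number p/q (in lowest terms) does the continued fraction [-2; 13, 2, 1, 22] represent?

-1746/907

a_0 = -2: -2/1
a_1 = 13: -25/13
a_2 = 2: -52/27
a_3 = 1: -77/40
a_4 = 22: -1746/907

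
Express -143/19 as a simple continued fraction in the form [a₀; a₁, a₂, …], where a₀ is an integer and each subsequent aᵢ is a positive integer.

⌊-143/19⌋ = -8, remainder 9
⌊19/9⌋ = 2, remainder 1
⌊9/1⌋ = 9, remainder 0

[-8; 2, 9]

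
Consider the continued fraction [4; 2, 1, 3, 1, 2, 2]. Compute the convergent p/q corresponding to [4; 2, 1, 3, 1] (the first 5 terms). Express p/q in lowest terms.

a_0 = 4: 4/1
a_1 = 2: 9/2
a_2 = 1: 13/3
a_3 = 3: 48/11
a_4 = 1: 61/14

61/14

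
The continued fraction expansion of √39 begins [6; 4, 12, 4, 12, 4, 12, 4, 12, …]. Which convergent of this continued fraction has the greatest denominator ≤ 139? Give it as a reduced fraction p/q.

306/49

a_0 = 6: 6/1  (≤ bound)
a_1 = 4: 25/4  (≤ bound)
a_2 = 12: 306/49  (≤ bound)
a_3 = 4: 1249/200  (> 139, stop)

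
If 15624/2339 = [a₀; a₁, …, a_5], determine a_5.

13

Apply division with remainder until the remainder is 0:
⌊15624/2339⌋ = 6, remainder 1590
⌊2339/1590⌋ = 1, remainder 749
⌊1590/749⌋ = 2, remainder 92
⌊749/92⌋ = 8, remainder 13
⌊92/13⌋ = 7, remainder 1
⌊13/1⌋ = 13, remainder 0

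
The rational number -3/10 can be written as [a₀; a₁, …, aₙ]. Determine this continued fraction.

[-1; 1, 2, 3]

⌊-3/10⌋ = -1, remainder 7
⌊10/7⌋ = 1, remainder 3
⌊7/3⌋ = 2, remainder 1
⌊3/1⌋ = 3, remainder 0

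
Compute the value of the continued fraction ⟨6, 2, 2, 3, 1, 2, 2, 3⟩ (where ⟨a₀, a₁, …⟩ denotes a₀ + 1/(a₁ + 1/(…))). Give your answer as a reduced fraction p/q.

3160/493

Work from the innermost term outward:
Start with 3.
2 + 1/(3/1) = 2 + 1/3 = 7/3
2 + 1/(7/3) = 2 + 3/7 = 17/7
1 + 1/(17/7) = 1 + 7/17 = 24/17
3 + 1/(24/17) = 3 + 17/24 = 89/24
2 + 1/(89/24) = 2 + 24/89 = 202/89
2 + 1/(202/89) = 2 + 89/202 = 493/202
6 + 1/(493/202) = 6 + 202/493 = 3160/493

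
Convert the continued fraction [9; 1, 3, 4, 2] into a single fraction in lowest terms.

Start with 2.
4 + 1/(2/1) = 4 + 1/2 = 9/2
3 + 1/(9/2) = 3 + 2/9 = 29/9
1 + 1/(29/9) = 1 + 9/29 = 38/29
9 + 1/(38/29) = 9 + 29/38 = 371/38

371/38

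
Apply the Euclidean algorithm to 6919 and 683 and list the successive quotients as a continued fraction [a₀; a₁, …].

[10; 7, 1, 2, 14, 2]

Run the Euclidean algorithm, recording each quotient:
6919 ÷ 683 → quotient 10, remainder 89
683 ÷ 89 → quotient 7, remainder 60
89 ÷ 60 → quotient 1, remainder 29
60 ÷ 29 → quotient 2, remainder 2
29 ÷ 2 → quotient 14, remainder 1
2 ÷ 1 → quotient 2, remainder 0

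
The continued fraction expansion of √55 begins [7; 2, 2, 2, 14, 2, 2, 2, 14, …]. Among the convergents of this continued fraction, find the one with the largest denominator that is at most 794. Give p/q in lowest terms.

2655/358

List convergents until the denominator exceeds the bound:
a_0 = 7: 7/1  (≤ bound)
a_1 = 2: 15/2  (≤ bound)
a_2 = 2: 37/5  (≤ bound)
a_3 = 2: 89/12  (≤ bound)
a_4 = 14: 1283/173  (≤ bound)
a_5 = 2: 2655/358  (≤ bound)
a_6 = 2: 6593/889  (> 794, stop)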